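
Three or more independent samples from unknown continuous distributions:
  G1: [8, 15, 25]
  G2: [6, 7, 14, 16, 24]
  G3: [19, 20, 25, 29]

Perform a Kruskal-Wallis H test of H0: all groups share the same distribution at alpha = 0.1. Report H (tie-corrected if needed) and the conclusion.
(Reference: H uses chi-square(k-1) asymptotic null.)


Step 1: Combine all N = 12 observations and assign midranks.
sorted (value, group, rank): (6,G2,1), (7,G2,2), (8,G1,3), (14,G2,4), (15,G1,5), (16,G2,6), (19,G3,7), (20,G3,8), (24,G2,9), (25,G1,10.5), (25,G3,10.5), (29,G3,12)
Step 2: Sum ranks within each group.
R_1 = 18.5 (n_1 = 3)
R_2 = 22 (n_2 = 5)
R_3 = 37.5 (n_3 = 4)
Step 3: H = 12/(N(N+1)) * sum(R_i^2/n_i) - 3(N+1)
     = 12/(12*13) * (18.5^2/3 + 22^2/5 + 37.5^2/4) - 3*13
     = 0.076923 * 562.446 - 39
     = 4.265064.
Step 4: Ties present; correction factor C = 1 - 6/(12^3 - 12) = 0.996503. Corrected H = 4.265064 / 0.996503 = 4.280029.
Step 5: Under H0, H ~ chi^2(2); p-value = 0.117653.
Step 6: alpha = 0.1. fail to reject H0.

H = 4.2800, df = 2, p = 0.117653, fail to reject H0.


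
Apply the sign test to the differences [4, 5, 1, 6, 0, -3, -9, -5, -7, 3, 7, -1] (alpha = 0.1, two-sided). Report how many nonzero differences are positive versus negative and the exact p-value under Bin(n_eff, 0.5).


Step 1: Discard zero differences. Original n = 12; n_eff = number of nonzero differences = 11.
Nonzero differences (with sign): +4, +5, +1, +6, -3, -9, -5, -7, +3, +7, -1
Step 2: Count signs: positive = 6, negative = 5.
Step 3: Under H0: P(positive) = 0.5, so the number of positives S ~ Bin(11, 0.5).
Step 4: Two-sided exact p-value = sum of Bin(11,0.5) probabilities at or below the observed probability = 1.000000.
Step 5: alpha = 0.1. fail to reject H0.

n_eff = 11, pos = 6, neg = 5, p = 1.000000, fail to reject H0.


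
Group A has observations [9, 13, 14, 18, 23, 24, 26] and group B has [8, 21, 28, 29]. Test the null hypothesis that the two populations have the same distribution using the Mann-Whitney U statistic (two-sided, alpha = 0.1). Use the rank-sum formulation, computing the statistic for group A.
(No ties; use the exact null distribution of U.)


Step 1: Combine and sort all 11 observations; assign midranks.
sorted (value, group): (8,Y), (9,X), (13,X), (14,X), (18,X), (21,Y), (23,X), (24,X), (26,X), (28,Y), (29,Y)
ranks: 8->1, 9->2, 13->3, 14->4, 18->5, 21->6, 23->7, 24->8, 26->9, 28->10, 29->11
Step 2: Rank sum for X: R1 = 2 + 3 + 4 + 5 + 7 + 8 + 9 = 38.
Step 3: U_X = R1 - n1(n1+1)/2 = 38 - 7*8/2 = 38 - 28 = 10.
       U_Y = n1*n2 - U_X = 28 - 10 = 18.
Step 4: No ties, so the exact null distribution of U (based on enumerating the C(11,7) = 330 equally likely rank assignments) gives the two-sided p-value.
Step 5: p-value = 0.527273; compare to alpha = 0.1. fail to reject H0.

U_X = 10, p = 0.527273, fail to reject H0 at alpha = 0.1.


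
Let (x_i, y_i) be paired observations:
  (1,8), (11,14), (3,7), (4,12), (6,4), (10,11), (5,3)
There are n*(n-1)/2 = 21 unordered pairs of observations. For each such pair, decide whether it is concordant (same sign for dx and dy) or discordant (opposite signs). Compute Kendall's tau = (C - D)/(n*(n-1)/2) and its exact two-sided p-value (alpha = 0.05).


Step 1: Enumerate the 21 unordered pairs (i,j) with i<j and classify each by sign(x_j-x_i) * sign(y_j-y_i).
  (1,2):dx=+10,dy=+6->C; (1,3):dx=+2,dy=-1->D; (1,4):dx=+3,dy=+4->C; (1,5):dx=+5,dy=-4->D
  (1,6):dx=+9,dy=+3->C; (1,7):dx=+4,dy=-5->D; (2,3):dx=-8,dy=-7->C; (2,4):dx=-7,dy=-2->C
  (2,5):dx=-5,dy=-10->C; (2,6):dx=-1,dy=-3->C; (2,7):dx=-6,dy=-11->C; (3,4):dx=+1,dy=+5->C
  (3,5):dx=+3,dy=-3->D; (3,6):dx=+7,dy=+4->C; (3,7):dx=+2,dy=-4->D; (4,5):dx=+2,dy=-8->D
  (4,6):dx=+6,dy=-1->D; (4,7):dx=+1,dy=-9->D; (5,6):dx=+4,dy=+7->C; (5,7):dx=-1,dy=-1->C
  (6,7):dx=-5,dy=-8->C
Step 2: C = 13, D = 8, total pairs = 21.
Step 3: tau = (C - D)/(n(n-1)/2) = (13 - 8)/21 = 0.238095.
Step 4: Exact two-sided p-value (enumerate n! = 5040 permutations of y under H0): p = 0.561905.
Step 5: alpha = 0.05. fail to reject H0.

tau_b = 0.2381 (C=13, D=8), p = 0.561905, fail to reject H0.


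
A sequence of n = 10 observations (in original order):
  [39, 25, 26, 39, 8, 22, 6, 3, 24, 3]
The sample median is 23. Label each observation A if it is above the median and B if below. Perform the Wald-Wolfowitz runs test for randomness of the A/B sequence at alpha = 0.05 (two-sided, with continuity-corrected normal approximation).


Step 1: Compute median = 23; label A = above, B = below.
Labels in order: AAAABBBBAB  (n_A = 5, n_B = 5)
Step 2: Count runs R = 4.
Step 3: Under H0 (random ordering), E[R] = 2*n_A*n_B/(n_A+n_B) + 1 = 2*5*5/10 + 1 = 6.0000.
        Var[R] = 2*n_A*n_B*(2*n_A*n_B - n_A - n_B) / ((n_A+n_B)^2 * (n_A+n_B-1)) = 2000/900 = 2.2222.
        SD[R] = 1.4907.
Step 4: Continuity-corrected z = (R + 0.5 - E[R]) / SD[R] = (4 + 0.5 - 6.0000) / 1.4907 = -1.0062.
Step 5: Two-sided p-value via normal approximation = 2*(1 - Phi(|z|)) = 0.314305.
Step 6: alpha = 0.05. fail to reject H0.

R = 4, z = -1.0062, p = 0.314305, fail to reject H0.


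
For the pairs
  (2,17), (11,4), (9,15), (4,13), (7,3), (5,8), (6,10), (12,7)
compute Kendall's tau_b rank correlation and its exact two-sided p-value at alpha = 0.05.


Step 1: Enumerate the 28 unordered pairs (i,j) with i<j and classify each by sign(x_j-x_i) * sign(y_j-y_i).
  (1,2):dx=+9,dy=-13->D; (1,3):dx=+7,dy=-2->D; (1,4):dx=+2,dy=-4->D; (1,5):dx=+5,dy=-14->D
  (1,6):dx=+3,dy=-9->D; (1,7):dx=+4,dy=-7->D; (1,8):dx=+10,dy=-10->D; (2,3):dx=-2,dy=+11->D
  (2,4):dx=-7,dy=+9->D; (2,5):dx=-4,dy=-1->C; (2,6):dx=-6,dy=+4->D; (2,7):dx=-5,dy=+6->D
  (2,8):dx=+1,dy=+3->C; (3,4):dx=-5,dy=-2->C; (3,5):dx=-2,dy=-12->C; (3,6):dx=-4,dy=-7->C
  (3,7):dx=-3,dy=-5->C; (3,8):dx=+3,dy=-8->D; (4,5):dx=+3,dy=-10->D; (4,6):dx=+1,dy=-5->D
  (4,7):dx=+2,dy=-3->D; (4,8):dx=+8,dy=-6->D; (5,6):dx=-2,dy=+5->D; (5,7):dx=-1,dy=+7->D
  (5,8):dx=+5,dy=+4->C; (6,7):dx=+1,dy=+2->C; (6,8):dx=+7,dy=-1->D; (7,8):dx=+6,dy=-3->D
Step 2: C = 8, D = 20, total pairs = 28.
Step 3: tau = (C - D)/(n(n-1)/2) = (8 - 20)/28 = -0.428571.
Step 4: Exact two-sided p-value (enumerate n! = 40320 permutations of y under H0): p = 0.178869.
Step 5: alpha = 0.05. fail to reject H0.

tau_b = -0.4286 (C=8, D=20), p = 0.178869, fail to reject H0.


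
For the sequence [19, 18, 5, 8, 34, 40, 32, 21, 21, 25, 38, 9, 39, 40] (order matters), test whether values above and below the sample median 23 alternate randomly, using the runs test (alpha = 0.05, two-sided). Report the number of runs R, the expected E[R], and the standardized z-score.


Step 1: Compute median = 23; label A = above, B = below.
Labels in order: BBBBAAABBAABAA  (n_A = 7, n_B = 7)
Step 2: Count runs R = 6.
Step 3: Under H0 (random ordering), E[R] = 2*n_A*n_B/(n_A+n_B) + 1 = 2*7*7/14 + 1 = 8.0000.
        Var[R] = 2*n_A*n_B*(2*n_A*n_B - n_A - n_B) / ((n_A+n_B)^2 * (n_A+n_B-1)) = 8232/2548 = 3.2308.
        SD[R] = 1.7974.
Step 4: Continuity-corrected z = (R + 0.5 - E[R]) / SD[R] = (6 + 0.5 - 8.0000) / 1.7974 = -0.8345.
Step 5: Two-sided p-value via normal approximation = 2*(1 - Phi(|z|)) = 0.403986.
Step 6: alpha = 0.05. fail to reject H0.

R = 6, z = -0.8345, p = 0.403986, fail to reject H0.


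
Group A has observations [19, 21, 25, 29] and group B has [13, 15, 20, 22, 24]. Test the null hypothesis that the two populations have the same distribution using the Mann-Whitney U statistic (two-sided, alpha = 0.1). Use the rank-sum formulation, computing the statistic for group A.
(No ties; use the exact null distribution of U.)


Step 1: Combine and sort all 9 observations; assign midranks.
sorted (value, group): (13,Y), (15,Y), (19,X), (20,Y), (21,X), (22,Y), (24,Y), (25,X), (29,X)
ranks: 13->1, 15->2, 19->3, 20->4, 21->5, 22->6, 24->7, 25->8, 29->9
Step 2: Rank sum for X: R1 = 3 + 5 + 8 + 9 = 25.
Step 3: U_X = R1 - n1(n1+1)/2 = 25 - 4*5/2 = 25 - 10 = 15.
       U_Y = n1*n2 - U_X = 20 - 15 = 5.
Step 4: No ties, so the exact null distribution of U (based on enumerating the C(9,4) = 126 equally likely rank assignments) gives the two-sided p-value.
Step 5: p-value = 0.285714; compare to alpha = 0.1. fail to reject H0.

U_X = 15, p = 0.285714, fail to reject H0 at alpha = 0.1.


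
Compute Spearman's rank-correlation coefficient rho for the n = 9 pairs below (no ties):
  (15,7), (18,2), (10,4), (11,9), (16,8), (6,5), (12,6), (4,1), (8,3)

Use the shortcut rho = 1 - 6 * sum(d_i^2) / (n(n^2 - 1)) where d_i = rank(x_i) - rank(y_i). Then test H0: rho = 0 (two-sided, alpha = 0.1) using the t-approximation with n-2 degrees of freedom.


Step 1: Rank x and y separately (midranks; no ties here).
rank(x): 15->7, 18->9, 10->4, 11->5, 16->8, 6->2, 12->6, 4->1, 8->3
rank(y): 7->7, 2->2, 4->4, 9->9, 8->8, 5->5, 6->6, 1->1, 3->3
Step 2: d_i = R_x(i) - R_y(i); compute d_i^2.
  (7-7)^2=0, (9-2)^2=49, (4-4)^2=0, (5-9)^2=16, (8-8)^2=0, (2-5)^2=9, (6-6)^2=0, (1-1)^2=0, (3-3)^2=0
sum(d^2) = 74.
Step 3: rho = 1 - 6*74 / (9*(9^2 - 1)) = 1 - 444/720 = 0.383333.
Step 4: Under H0, t = rho * sqrt((n-2)/(1-rho^2)) = 1.0981 ~ t(7).
Step 5: Two-sided p-value from the t-distribution with 7 df = 0.308495.
Step 6: alpha = 0.1. fail to reject H0.

rho = 0.3833, p = 0.308495, fail to reject H0 at alpha = 0.1.


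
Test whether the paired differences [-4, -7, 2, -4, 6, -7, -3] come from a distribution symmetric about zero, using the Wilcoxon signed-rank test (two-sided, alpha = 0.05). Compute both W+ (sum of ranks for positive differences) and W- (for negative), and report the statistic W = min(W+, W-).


Step 1: Drop any zero differences (none here) and take |d_i|.
|d| = [4, 7, 2, 4, 6, 7, 3]
Step 2: Midrank |d_i| (ties get averaged ranks).
ranks: |4|->3.5, |7|->6.5, |2|->1, |4|->3.5, |6|->5, |7|->6.5, |3|->2
Step 3: Attach original signs; sum ranks with positive sign and with negative sign.
W+ = 1 + 5 = 6
W- = 3.5 + 6.5 + 3.5 + 6.5 + 2 = 22
(Check: W+ + W- = 28 should equal n(n+1)/2 = 28.)
Step 4: Test statistic W = min(W+, W-) = 6.
Step 5: Ties in |d|, so use the tie-corrected normal approximation.
        E[W] = n(n+1)/4 = 7*8/4 = 14.
        Tie groups: |d|=4 (t=2), |d|=7 (t=2); sum(t^3 - t) = 12.
        Var[W] = n(n+1)(2n+1)/24 - sum(t^3-t)/48 = 840/24 - 12/48 = 34.75.
        z = (W - E[W]) / sqrt(Var[W]) = (6 - 14) / 5.8949 = -1.3571.
        Two-sided p = 2*Phi(z) = 0.174749.
Step 6: alpha = 0.05. fail to reject H0.

W+ = 6, W- = 22, W = min = 6, p = 0.174749, fail to reject H0.


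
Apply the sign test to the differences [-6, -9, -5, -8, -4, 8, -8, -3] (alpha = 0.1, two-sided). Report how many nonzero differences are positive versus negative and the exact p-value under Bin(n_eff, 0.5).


Step 1: Discard zero differences. Original n = 8; n_eff = number of nonzero differences = 8.
Nonzero differences (with sign): -6, -9, -5, -8, -4, +8, -8, -3
Step 2: Count signs: positive = 1, negative = 7.
Step 3: Under H0: P(positive) = 0.5, so the number of positives S ~ Bin(8, 0.5).
Step 4: Two-sided exact p-value = sum of Bin(8,0.5) probabilities at or below the observed probability = 0.070312.
Step 5: alpha = 0.1. reject H0.

n_eff = 8, pos = 1, neg = 7, p = 0.070312, reject H0.


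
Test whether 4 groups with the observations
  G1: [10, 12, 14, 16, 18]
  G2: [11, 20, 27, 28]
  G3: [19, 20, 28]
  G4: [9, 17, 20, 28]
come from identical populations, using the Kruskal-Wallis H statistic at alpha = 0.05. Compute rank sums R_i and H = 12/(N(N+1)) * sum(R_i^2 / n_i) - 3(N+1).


Step 1: Combine all N = 16 observations and assign midranks.
sorted (value, group, rank): (9,G4,1), (10,G1,2), (11,G2,3), (12,G1,4), (14,G1,5), (16,G1,6), (17,G4,7), (18,G1,8), (19,G3,9), (20,G2,11), (20,G3,11), (20,G4,11), (27,G2,13), (28,G2,15), (28,G3,15), (28,G4,15)
Step 2: Sum ranks within each group.
R_1 = 25 (n_1 = 5)
R_2 = 42 (n_2 = 4)
R_3 = 35 (n_3 = 3)
R_4 = 34 (n_4 = 4)
Step 3: H = 12/(N(N+1)) * sum(R_i^2/n_i) - 3(N+1)
     = 12/(16*17) * (25^2/5 + 42^2/4 + 35^2/3 + 34^2/4) - 3*17
     = 0.044118 * 1263.33 - 51
     = 4.735294.
Step 4: Ties present; correction factor C = 1 - 48/(16^3 - 16) = 0.988235. Corrected H = 4.735294 / 0.988235 = 4.791667.
Step 5: Under H0, H ~ chi^2(3); p-value = 0.187704.
Step 6: alpha = 0.05. fail to reject H0.

H = 4.7917, df = 3, p = 0.187704, fail to reject H0.


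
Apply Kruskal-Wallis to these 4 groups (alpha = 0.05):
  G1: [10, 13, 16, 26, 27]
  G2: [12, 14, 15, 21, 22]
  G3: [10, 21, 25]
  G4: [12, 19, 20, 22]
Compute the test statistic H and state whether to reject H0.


Step 1: Combine all N = 17 observations and assign midranks.
sorted (value, group, rank): (10,G1,1.5), (10,G3,1.5), (12,G2,3.5), (12,G4,3.5), (13,G1,5), (14,G2,6), (15,G2,7), (16,G1,8), (19,G4,9), (20,G4,10), (21,G2,11.5), (21,G3,11.5), (22,G2,13.5), (22,G4,13.5), (25,G3,15), (26,G1,16), (27,G1,17)
Step 2: Sum ranks within each group.
R_1 = 47.5 (n_1 = 5)
R_2 = 41.5 (n_2 = 5)
R_3 = 28 (n_3 = 3)
R_4 = 36 (n_4 = 4)
Step 3: H = 12/(N(N+1)) * sum(R_i^2/n_i) - 3(N+1)
     = 12/(17*18) * (47.5^2/5 + 41.5^2/5 + 28^2/3 + 36^2/4) - 3*18
     = 0.039216 * 1381.03 - 54
     = 0.158170.
Step 4: Ties present; correction factor C = 1 - 24/(17^3 - 17) = 0.995098. Corrected H = 0.158170 / 0.995098 = 0.158949.
Step 5: Under H0, H ~ chi^2(3); p-value = 0.983927.
Step 6: alpha = 0.05. fail to reject H0.

H = 0.1589, df = 3, p = 0.983927, fail to reject H0.


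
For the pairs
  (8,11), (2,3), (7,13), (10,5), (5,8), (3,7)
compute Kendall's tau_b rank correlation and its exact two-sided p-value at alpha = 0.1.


Step 1: Enumerate the 15 unordered pairs (i,j) with i<j and classify each by sign(x_j-x_i) * sign(y_j-y_i).
  (1,2):dx=-6,dy=-8->C; (1,3):dx=-1,dy=+2->D; (1,4):dx=+2,dy=-6->D; (1,5):dx=-3,dy=-3->C
  (1,6):dx=-5,dy=-4->C; (2,3):dx=+5,dy=+10->C; (2,4):dx=+8,dy=+2->C; (2,5):dx=+3,dy=+5->C
  (2,6):dx=+1,dy=+4->C; (3,4):dx=+3,dy=-8->D; (3,5):dx=-2,dy=-5->C; (3,6):dx=-4,dy=-6->C
  (4,5):dx=-5,dy=+3->D; (4,6):dx=-7,dy=+2->D; (5,6):dx=-2,dy=-1->C
Step 2: C = 10, D = 5, total pairs = 15.
Step 3: tau = (C - D)/(n(n-1)/2) = (10 - 5)/15 = 0.333333.
Step 4: Exact two-sided p-value (enumerate n! = 720 permutations of y under H0): p = 0.469444.
Step 5: alpha = 0.1. fail to reject H0.

tau_b = 0.3333 (C=10, D=5), p = 0.469444, fail to reject H0.


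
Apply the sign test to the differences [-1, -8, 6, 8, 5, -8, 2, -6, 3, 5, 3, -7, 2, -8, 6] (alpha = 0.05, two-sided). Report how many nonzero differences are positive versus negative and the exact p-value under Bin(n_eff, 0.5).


Step 1: Discard zero differences. Original n = 15; n_eff = number of nonzero differences = 15.
Nonzero differences (with sign): -1, -8, +6, +8, +5, -8, +2, -6, +3, +5, +3, -7, +2, -8, +6
Step 2: Count signs: positive = 9, negative = 6.
Step 3: Under H0: P(positive) = 0.5, so the number of positives S ~ Bin(15, 0.5).
Step 4: Two-sided exact p-value = sum of Bin(15,0.5) probabilities at or below the observed probability = 0.607239.
Step 5: alpha = 0.05. fail to reject H0.

n_eff = 15, pos = 9, neg = 6, p = 0.607239, fail to reject H0.


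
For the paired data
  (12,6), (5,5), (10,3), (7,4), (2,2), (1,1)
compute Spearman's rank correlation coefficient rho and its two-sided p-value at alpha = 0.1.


Step 1: Rank x and y separately (midranks; no ties here).
rank(x): 12->6, 5->3, 10->5, 7->4, 2->2, 1->1
rank(y): 6->6, 5->5, 3->3, 4->4, 2->2, 1->1
Step 2: d_i = R_x(i) - R_y(i); compute d_i^2.
  (6-6)^2=0, (3-5)^2=4, (5-3)^2=4, (4-4)^2=0, (2-2)^2=0, (1-1)^2=0
sum(d^2) = 8.
Step 3: rho = 1 - 6*8 / (6*(6^2 - 1)) = 1 - 48/210 = 0.771429.
Step 4: Under H0, t = rho * sqrt((n-2)/(1-rho^2)) = 2.4247 ~ t(4).
Step 5: Two-sided p-value from the t-distribution with 4 df = 0.072397.
Step 6: alpha = 0.1. reject H0.

rho = 0.7714, p = 0.072397, reject H0 at alpha = 0.1.


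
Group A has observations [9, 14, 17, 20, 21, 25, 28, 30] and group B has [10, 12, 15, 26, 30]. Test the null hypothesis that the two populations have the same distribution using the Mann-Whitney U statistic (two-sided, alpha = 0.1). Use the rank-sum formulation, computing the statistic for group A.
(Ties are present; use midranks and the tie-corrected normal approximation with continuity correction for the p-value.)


Step 1: Combine and sort all 13 observations; assign midranks.
sorted (value, group): (9,X), (10,Y), (12,Y), (14,X), (15,Y), (17,X), (20,X), (21,X), (25,X), (26,Y), (28,X), (30,X), (30,Y)
ranks: 9->1, 10->2, 12->3, 14->4, 15->5, 17->6, 20->7, 21->8, 25->9, 26->10, 28->11, 30->12.5, 30->12.5
Step 2: Rank sum for X: R1 = 1 + 4 + 6 + 7 + 8 + 9 + 11 + 12.5 = 58.5.
Step 3: U_X = R1 - n1(n1+1)/2 = 58.5 - 8*9/2 = 58.5 - 36 = 22.5.
       U_Y = n1*n2 - U_X = 40 - 22.5 = 17.5.
Step 4: Ties are present, so use the tie-corrected normal approximation (with continuity correction) for the p-value.
Step 5: p-value = 0.769390; compare to alpha = 0.1. fail to reject H0.

U_X = 22.5, p = 0.769390, fail to reject H0 at alpha = 0.1.


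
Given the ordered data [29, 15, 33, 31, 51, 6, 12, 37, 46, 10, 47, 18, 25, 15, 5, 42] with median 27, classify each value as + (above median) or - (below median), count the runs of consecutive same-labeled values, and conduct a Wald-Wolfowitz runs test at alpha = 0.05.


Step 1: Compute median = 27; label A = above, B = below.
Labels in order: ABAAABBAABABBBBA  (n_A = 8, n_B = 8)
Step 2: Count runs R = 9.
Step 3: Under H0 (random ordering), E[R] = 2*n_A*n_B/(n_A+n_B) + 1 = 2*8*8/16 + 1 = 9.0000.
        Var[R] = 2*n_A*n_B*(2*n_A*n_B - n_A - n_B) / ((n_A+n_B)^2 * (n_A+n_B-1)) = 14336/3840 = 3.7333.
        SD[R] = 1.9322.
Step 4: R = E[R], so z = 0 with no continuity correction.
Step 5: Two-sided p-value via normal approximation = 2*(1 - Phi(|z|)) = 1.000000.
Step 6: alpha = 0.05. fail to reject H0.

R = 9, z = 0.0000, p = 1.000000, fail to reject H0.


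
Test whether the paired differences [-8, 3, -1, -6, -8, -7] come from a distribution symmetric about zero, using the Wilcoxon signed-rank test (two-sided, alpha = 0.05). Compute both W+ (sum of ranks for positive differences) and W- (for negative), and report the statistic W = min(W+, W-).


Step 1: Drop any zero differences (none here) and take |d_i|.
|d| = [8, 3, 1, 6, 8, 7]
Step 2: Midrank |d_i| (ties get averaged ranks).
ranks: |8|->5.5, |3|->2, |1|->1, |6|->3, |8|->5.5, |7|->4
Step 3: Attach original signs; sum ranks with positive sign and with negative sign.
W+ = 2 = 2
W- = 5.5 + 1 + 3 + 5.5 + 4 = 19
(Check: W+ + W- = 21 should equal n(n+1)/2 = 21.)
Step 4: Test statistic W = min(W+, W-) = 2.
Step 5: Ties in |d|, so use the tie-corrected normal approximation.
        E[W] = n(n+1)/4 = 6*7/4 = 10.5.
        Tie groups: |d|=8 (t=2); sum(t^3 - t) = 6.
        Var[W] = n(n+1)(2n+1)/24 - sum(t^3-t)/48 = 546/24 - 6/48 = 22.625.
        z = (W - E[W]) / sqrt(Var[W]) = (2 - 10.5) / 4.7566 = -1.7870.
        Two-sided p = 2*Phi(z) = 0.073937.
Step 6: alpha = 0.05. fail to reject H0.

W+ = 2, W- = 19, W = min = 2, p = 0.073937, fail to reject H0.


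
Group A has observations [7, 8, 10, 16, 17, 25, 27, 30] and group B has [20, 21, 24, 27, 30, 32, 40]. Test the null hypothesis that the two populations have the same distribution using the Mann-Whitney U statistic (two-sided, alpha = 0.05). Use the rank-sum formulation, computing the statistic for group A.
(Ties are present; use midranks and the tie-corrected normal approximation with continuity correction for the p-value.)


Step 1: Combine and sort all 15 observations; assign midranks.
sorted (value, group): (7,X), (8,X), (10,X), (16,X), (17,X), (20,Y), (21,Y), (24,Y), (25,X), (27,X), (27,Y), (30,X), (30,Y), (32,Y), (40,Y)
ranks: 7->1, 8->2, 10->3, 16->4, 17->5, 20->6, 21->7, 24->8, 25->9, 27->10.5, 27->10.5, 30->12.5, 30->12.5, 32->14, 40->15
Step 2: Rank sum for X: R1 = 1 + 2 + 3 + 4 + 5 + 9 + 10.5 + 12.5 = 47.
Step 3: U_X = R1 - n1(n1+1)/2 = 47 - 8*9/2 = 47 - 36 = 11.
       U_Y = n1*n2 - U_X = 56 - 11 = 45.
Step 4: Ties are present, so use the tie-corrected normal approximation (with continuity correction) for the p-value.
Step 5: p-value = 0.055758; compare to alpha = 0.05. fail to reject H0.

U_X = 11, p = 0.055758, fail to reject H0 at alpha = 0.05.


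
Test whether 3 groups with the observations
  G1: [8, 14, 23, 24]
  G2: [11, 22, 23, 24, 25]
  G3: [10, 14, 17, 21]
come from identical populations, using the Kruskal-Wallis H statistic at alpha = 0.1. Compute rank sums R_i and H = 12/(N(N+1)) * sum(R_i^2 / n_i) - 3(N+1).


Step 1: Combine all N = 13 observations and assign midranks.
sorted (value, group, rank): (8,G1,1), (10,G3,2), (11,G2,3), (14,G1,4.5), (14,G3,4.5), (17,G3,6), (21,G3,7), (22,G2,8), (23,G1,9.5), (23,G2,9.5), (24,G1,11.5), (24,G2,11.5), (25,G2,13)
Step 2: Sum ranks within each group.
R_1 = 26.5 (n_1 = 4)
R_2 = 45 (n_2 = 5)
R_3 = 19.5 (n_3 = 4)
Step 3: H = 12/(N(N+1)) * sum(R_i^2/n_i) - 3(N+1)
     = 12/(13*14) * (26.5^2/4 + 45^2/5 + 19.5^2/4) - 3*14
     = 0.065934 * 675.625 - 42
     = 2.546703.
Step 4: Ties present; correction factor C = 1 - 18/(13^3 - 13) = 0.991758. Corrected H = 2.546703 / 0.991758 = 2.567867.
Step 5: Under H0, H ~ chi^2(2); p-value = 0.276946.
Step 6: alpha = 0.1. fail to reject H0.

H = 2.5679, df = 2, p = 0.276946, fail to reject H0.


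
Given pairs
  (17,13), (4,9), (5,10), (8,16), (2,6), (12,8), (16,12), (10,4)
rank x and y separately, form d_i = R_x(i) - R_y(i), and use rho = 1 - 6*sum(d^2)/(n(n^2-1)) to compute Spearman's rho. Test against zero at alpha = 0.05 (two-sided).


Step 1: Rank x and y separately (midranks; no ties here).
rank(x): 17->8, 4->2, 5->3, 8->4, 2->1, 12->6, 16->7, 10->5
rank(y): 13->7, 9->4, 10->5, 16->8, 6->2, 8->3, 12->6, 4->1
Step 2: d_i = R_x(i) - R_y(i); compute d_i^2.
  (8-7)^2=1, (2-4)^2=4, (3-5)^2=4, (4-8)^2=16, (1-2)^2=1, (6-3)^2=9, (7-6)^2=1, (5-1)^2=16
sum(d^2) = 52.
Step 3: rho = 1 - 6*52 / (8*(8^2 - 1)) = 1 - 312/504 = 0.380952.
Step 4: Under H0, t = rho * sqrt((n-2)/(1-rho^2)) = 1.0092 ~ t(6).
Step 5: Two-sided p-value from the t-distribution with 6 df = 0.351813.
Step 6: alpha = 0.05. fail to reject H0.

rho = 0.3810, p = 0.351813, fail to reject H0 at alpha = 0.05.


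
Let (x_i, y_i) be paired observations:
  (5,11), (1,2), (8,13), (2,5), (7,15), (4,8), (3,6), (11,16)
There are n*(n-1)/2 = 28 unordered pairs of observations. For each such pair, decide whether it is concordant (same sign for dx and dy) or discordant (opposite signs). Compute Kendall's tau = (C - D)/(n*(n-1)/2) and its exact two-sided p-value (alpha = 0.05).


Step 1: Enumerate the 28 unordered pairs (i,j) with i<j and classify each by sign(x_j-x_i) * sign(y_j-y_i).
  (1,2):dx=-4,dy=-9->C; (1,3):dx=+3,dy=+2->C; (1,4):dx=-3,dy=-6->C; (1,5):dx=+2,dy=+4->C
  (1,6):dx=-1,dy=-3->C; (1,7):dx=-2,dy=-5->C; (1,8):dx=+6,dy=+5->C; (2,3):dx=+7,dy=+11->C
  (2,4):dx=+1,dy=+3->C; (2,5):dx=+6,dy=+13->C; (2,6):dx=+3,dy=+6->C; (2,7):dx=+2,dy=+4->C
  (2,8):dx=+10,dy=+14->C; (3,4):dx=-6,dy=-8->C; (3,5):dx=-1,dy=+2->D; (3,6):dx=-4,dy=-5->C
  (3,7):dx=-5,dy=-7->C; (3,8):dx=+3,dy=+3->C; (4,5):dx=+5,dy=+10->C; (4,6):dx=+2,dy=+3->C
  (4,7):dx=+1,dy=+1->C; (4,8):dx=+9,dy=+11->C; (5,6):dx=-3,dy=-7->C; (5,7):dx=-4,dy=-9->C
  (5,8):dx=+4,dy=+1->C; (6,7):dx=-1,dy=-2->C; (6,8):dx=+7,dy=+8->C; (7,8):dx=+8,dy=+10->C
Step 2: C = 27, D = 1, total pairs = 28.
Step 3: tau = (C - D)/(n(n-1)/2) = (27 - 1)/28 = 0.928571.
Step 4: Exact two-sided p-value (enumerate n! = 40320 permutations of y under H0): p = 0.000397.
Step 5: alpha = 0.05. reject H0.

tau_b = 0.9286 (C=27, D=1), p = 0.000397, reject H0.


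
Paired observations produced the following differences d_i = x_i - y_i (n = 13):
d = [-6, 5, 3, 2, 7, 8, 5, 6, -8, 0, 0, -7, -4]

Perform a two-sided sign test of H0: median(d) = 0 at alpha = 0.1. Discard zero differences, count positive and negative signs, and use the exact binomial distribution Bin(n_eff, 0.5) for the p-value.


Step 1: Discard zero differences. Original n = 13; n_eff = number of nonzero differences = 11.
Nonzero differences (with sign): -6, +5, +3, +2, +7, +8, +5, +6, -8, -7, -4
Step 2: Count signs: positive = 7, negative = 4.
Step 3: Under H0: P(positive) = 0.5, so the number of positives S ~ Bin(11, 0.5).
Step 4: Two-sided exact p-value = sum of Bin(11,0.5) probabilities at or below the observed probability = 0.548828.
Step 5: alpha = 0.1. fail to reject H0.

n_eff = 11, pos = 7, neg = 4, p = 0.548828, fail to reject H0.


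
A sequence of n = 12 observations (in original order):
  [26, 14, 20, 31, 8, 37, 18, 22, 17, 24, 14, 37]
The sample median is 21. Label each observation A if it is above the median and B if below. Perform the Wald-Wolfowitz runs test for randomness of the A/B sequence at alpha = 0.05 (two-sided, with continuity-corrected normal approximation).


Step 1: Compute median = 21; label A = above, B = below.
Labels in order: ABBABABABABA  (n_A = 6, n_B = 6)
Step 2: Count runs R = 11.
Step 3: Under H0 (random ordering), E[R] = 2*n_A*n_B/(n_A+n_B) + 1 = 2*6*6/12 + 1 = 7.0000.
        Var[R] = 2*n_A*n_B*(2*n_A*n_B - n_A - n_B) / ((n_A+n_B)^2 * (n_A+n_B-1)) = 4320/1584 = 2.7273.
        SD[R] = 1.6514.
Step 4: Continuity-corrected z = (R - 0.5 - E[R]) / SD[R] = (11 - 0.5 - 7.0000) / 1.6514 = 2.1194.
Step 5: Two-sided p-value via normal approximation = 2*(1 - Phi(|z|)) = 0.034060.
Step 6: alpha = 0.05. reject H0.

R = 11, z = 2.1194, p = 0.034060, reject H0.


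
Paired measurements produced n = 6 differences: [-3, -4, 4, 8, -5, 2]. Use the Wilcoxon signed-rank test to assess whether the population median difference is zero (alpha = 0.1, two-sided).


Step 1: Drop any zero differences (none here) and take |d_i|.
|d| = [3, 4, 4, 8, 5, 2]
Step 2: Midrank |d_i| (ties get averaged ranks).
ranks: |3|->2, |4|->3.5, |4|->3.5, |8|->6, |5|->5, |2|->1
Step 3: Attach original signs; sum ranks with positive sign and with negative sign.
W+ = 3.5 + 6 + 1 = 10.5
W- = 2 + 3.5 + 5 = 10.5
(Check: W+ + W- = 21 should equal n(n+1)/2 = 21.)
Step 4: Test statistic W = min(W+, W-) = 10.5.
Step 5: Ties in |d|, so use the tie-corrected normal approximation.
        E[W] = n(n+1)/4 = 6*7/4 = 10.5.
        Tie groups: |d|=4 (t=2); sum(t^3 - t) = 6.
        Var[W] = n(n+1)(2n+1)/24 - sum(t^3-t)/48 = 546/24 - 6/48 = 22.625.
        z = (W - E[W]) / sqrt(Var[W]) = (10.5 - 10.5) / 4.7566 = 0.0000.
        Two-sided p = 2*Phi(z) = 1.000000.
Step 6: alpha = 0.1. fail to reject H0.

W+ = 10.5, W- = 10.5, W = min = 10.5, p = 1.000000, fail to reject H0.


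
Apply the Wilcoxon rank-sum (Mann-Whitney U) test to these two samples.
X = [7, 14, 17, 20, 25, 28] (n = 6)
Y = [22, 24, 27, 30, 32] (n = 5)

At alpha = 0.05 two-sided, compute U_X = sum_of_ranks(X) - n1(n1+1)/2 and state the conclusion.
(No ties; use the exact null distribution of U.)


Step 1: Combine and sort all 11 observations; assign midranks.
sorted (value, group): (7,X), (14,X), (17,X), (20,X), (22,Y), (24,Y), (25,X), (27,Y), (28,X), (30,Y), (32,Y)
ranks: 7->1, 14->2, 17->3, 20->4, 22->5, 24->6, 25->7, 27->8, 28->9, 30->10, 32->11
Step 2: Rank sum for X: R1 = 1 + 2 + 3 + 4 + 7 + 9 = 26.
Step 3: U_X = R1 - n1(n1+1)/2 = 26 - 6*7/2 = 26 - 21 = 5.
       U_Y = n1*n2 - U_X = 30 - 5 = 25.
Step 4: No ties, so the exact null distribution of U (based on enumerating the C(11,6) = 462 equally likely rank assignments) gives the two-sided p-value.
Step 5: p-value = 0.082251; compare to alpha = 0.05. fail to reject H0.

U_X = 5, p = 0.082251, fail to reject H0 at alpha = 0.05.


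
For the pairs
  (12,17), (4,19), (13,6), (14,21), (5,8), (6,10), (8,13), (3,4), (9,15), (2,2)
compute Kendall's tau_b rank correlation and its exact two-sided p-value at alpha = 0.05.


Step 1: Enumerate the 45 unordered pairs (i,j) with i<j and classify each by sign(x_j-x_i) * sign(y_j-y_i).
  (1,2):dx=-8,dy=+2->D; (1,3):dx=+1,dy=-11->D; (1,4):dx=+2,dy=+4->C; (1,5):dx=-7,dy=-9->C
  (1,6):dx=-6,dy=-7->C; (1,7):dx=-4,dy=-4->C; (1,8):dx=-9,dy=-13->C; (1,9):dx=-3,dy=-2->C
  (1,10):dx=-10,dy=-15->C; (2,3):dx=+9,dy=-13->D; (2,4):dx=+10,dy=+2->C; (2,5):dx=+1,dy=-11->D
  (2,6):dx=+2,dy=-9->D; (2,7):dx=+4,dy=-6->D; (2,8):dx=-1,dy=-15->C; (2,9):dx=+5,dy=-4->D
  (2,10):dx=-2,dy=-17->C; (3,4):dx=+1,dy=+15->C; (3,5):dx=-8,dy=+2->D; (3,6):dx=-7,dy=+4->D
  (3,7):dx=-5,dy=+7->D; (3,8):dx=-10,dy=-2->C; (3,9):dx=-4,dy=+9->D; (3,10):dx=-11,dy=-4->C
  (4,5):dx=-9,dy=-13->C; (4,6):dx=-8,dy=-11->C; (4,7):dx=-6,dy=-8->C; (4,8):dx=-11,dy=-17->C
  (4,9):dx=-5,dy=-6->C; (4,10):dx=-12,dy=-19->C; (5,6):dx=+1,dy=+2->C; (5,7):dx=+3,dy=+5->C
  (5,8):dx=-2,dy=-4->C; (5,9):dx=+4,dy=+7->C; (5,10):dx=-3,dy=-6->C; (6,7):dx=+2,dy=+3->C
  (6,8):dx=-3,dy=-6->C; (6,9):dx=+3,dy=+5->C; (6,10):dx=-4,dy=-8->C; (7,8):dx=-5,dy=-9->C
  (7,9):dx=+1,dy=+2->C; (7,10):dx=-6,dy=-11->C; (8,9):dx=+6,dy=+11->C; (8,10):dx=-1,dy=-2->C
  (9,10):dx=-7,dy=-13->C
Step 2: C = 34, D = 11, total pairs = 45.
Step 3: tau = (C - D)/(n(n-1)/2) = (34 - 11)/45 = 0.511111.
Step 4: Exact two-sided p-value (enumerate n! = 3628800 permutations of y under H0): p = 0.046623.
Step 5: alpha = 0.05. reject H0.

tau_b = 0.5111 (C=34, D=11), p = 0.046623, reject H0.


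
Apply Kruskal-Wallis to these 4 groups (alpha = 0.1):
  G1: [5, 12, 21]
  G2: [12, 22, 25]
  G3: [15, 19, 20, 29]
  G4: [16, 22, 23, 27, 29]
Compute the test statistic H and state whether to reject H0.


Step 1: Combine all N = 15 observations and assign midranks.
sorted (value, group, rank): (5,G1,1), (12,G1,2.5), (12,G2,2.5), (15,G3,4), (16,G4,5), (19,G3,6), (20,G3,7), (21,G1,8), (22,G2,9.5), (22,G4,9.5), (23,G4,11), (25,G2,12), (27,G4,13), (29,G3,14.5), (29,G4,14.5)
Step 2: Sum ranks within each group.
R_1 = 11.5 (n_1 = 3)
R_2 = 24 (n_2 = 3)
R_3 = 31.5 (n_3 = 4)
R_4 = 53 (n_4 = 5)
Step 3: H = 12/(N(N+1)) * sum(R_i^2/n_i) - 3(N+1)
     = 12/(15*16) * (11.5^2/3 + 24^2/3 + 31.5^2/4 + 53^2/5) - 3*16
     = 0.050000 * 1045.95 - 48
     = 4.297292.
Step 4: Ties present; correction factor C = 1 - 18/(15^3 - 15) = 0.994643. Corrected H = 4.297292 / 0.994643 = 4.320437.
Step 5: Under H0, H ~ chi^2(3); p-value = 0.228877.
Step 6: alpha = 0.1. fail to reject H0.

H = 4.3204, df = 3, p = 0.228877, fail to reject H0.


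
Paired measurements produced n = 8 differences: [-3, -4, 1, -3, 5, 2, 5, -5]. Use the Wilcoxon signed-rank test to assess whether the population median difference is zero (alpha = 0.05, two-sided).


Step 1: Drop any zero differences (none here) and take |d_i|.
|d| = [3, 4, 1, 3, 5, 2, 5, 5]
Step 2: Midrank |d_i| (ties get averaged ranks).
ranks: |3|->3.5, |4|->5, |1|->1, |3|->3.5, |5|->7, |2|->2, |5|->7, |5|->7
Step 3: Attach original signs; sum ranks with positive sign and with negative sign.
W+ = 1 + 7 + 2 + 7 = 17
W- = 3.5 + 5 + 3.5 + 7 = 19
(Check: W+ + W- = 36 should equal n(n+1)/2 = 36.)
Step 4: Test statistic W = min(W+, W-) = 17.
Step 5: Ties in |d|, so use the tie-corrected normal approximation.
        E[W] = n(n+1)/4 = 8*9/4 = 18.
        Tie groups: |d|=3 (t=2), |d|=5 (t=3); sum(t^3 - t) = 30.
        Var[W] = n(n+1)(2n+1)/24 - sum(t^3-t)/48 = 1224/24 - 30/48 = 50.375.
        z = (W - E[W]) / sqrt(Var[W]) = (17 - 18) / 7.0975 = -0.1409.
        Two-sided p = 2*Phi(z) = 0.887954.
Step 6: alpha = 0.05. fail to reject H0.

W+ = 17, W- = 19, W = min = 17, p = 0.887954, fail to reject H0.


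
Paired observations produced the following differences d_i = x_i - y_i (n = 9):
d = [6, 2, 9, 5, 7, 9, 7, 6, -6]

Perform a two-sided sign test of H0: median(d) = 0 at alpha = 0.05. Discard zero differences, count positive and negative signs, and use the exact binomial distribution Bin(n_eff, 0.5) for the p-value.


Step 1: Discard zero differences. Original n = 9; n_eff = number of nonzero differences = 9.
Nonzero differences (with sign): +6, +2, +9, +5, +7, +9, +7, +6, -6
Step 2: Count signs: positive = 8, negative = 1.
Step 3: Under H0: P(positive) = 0.5, so the number of positives S ~ Bin(9, 0.5).
Step 4: Two-sided exact p-value = sum of Bin(9,0.5) probabilities at or below the observed probability = 0.039062.
Step 5: alpha = 0.05. reject H0.

n_eff = 9, pos = 8, neg = 1, p = 0.039062, reject H0.


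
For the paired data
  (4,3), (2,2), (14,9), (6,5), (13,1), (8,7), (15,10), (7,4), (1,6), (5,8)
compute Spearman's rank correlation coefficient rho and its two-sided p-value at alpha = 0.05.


Step 1: Rank x and y separately (midranks; no ties here).
rank(x): 4->3, 2->2, 14->9, 6->5, 13->8, 8->7, 15->10, 7->6, 1->1, 5->4
rank(y): 3->3, 2->2, 9->9, 5->5, 1->1, 7->7, 10->10, 4->4, 6->6, 8->8
Step 2: d_i = R_x(i) - R_y(i); compute d_i^2.
  (3-3)^2=0, (2-2)^2=0, (9-9)^2=0, (5-5)^2=0, (8-1)^2=49, (7-7)^2=0, (10-10)^2=0, (6-4)^2=4, (1-6)^2=25, (4-8)^2=16
sum(d^2) = 94.
Step 3: rho = 1 - 6*94 / (10*(10^2 - 1)) = 1 - 564/990 = 0.430303.
Step 4: Under H0, t = rho * sqrt((n-2)/(1-rho^2)) = 1.3483 ~ t(8).
Step 5: Two-sided p-value from the t-distribution with 8 df = 0.214492.
Step 6: alpha = 0.05. fail to reject H0.

rho = 0.4303, p = 0.214492, fail to reject H0 at alpha = 0.05.


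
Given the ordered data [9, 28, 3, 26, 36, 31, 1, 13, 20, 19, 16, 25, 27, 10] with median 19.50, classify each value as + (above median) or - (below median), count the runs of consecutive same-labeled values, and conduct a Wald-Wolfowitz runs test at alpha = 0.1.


Step 1: Compute median = 19.50; label A = above, B = below.
Labels in order: BABAAABBABBAAB  (n_A = 7, n_B = 7)
Step 2: Count runs R = 9.
Step 3: Under H0 (random ordering), E[R] = 2*n_A*n_B/(n_A+n_B) + 1 = 2*7*7/14 + 1 = 8.0000.
        Var[R] = 2*n_A*n_B*(2*n_A*n_B - n_A - n_B) / ((n_A+n_B)^2 * (n_A+n_B-1)) = 8232/2548 = 3.2308.
        SD[R] = 1.7974.
Step 4: Continuity-corrected z = (R - 0.5 - E[R]) / SD[R] = (9 - 0.5 - 8.0000) / 1.7974 = 0.2782.
Step 5: Two-sided p-value via normal approximation = 2*(1 - Phi(|z|)) = 0.780879.
Step 6: alpha = 0.1. fail to reject H0.

R = 9, z = 0.2782, p = 0.780879, fail to reject H0.


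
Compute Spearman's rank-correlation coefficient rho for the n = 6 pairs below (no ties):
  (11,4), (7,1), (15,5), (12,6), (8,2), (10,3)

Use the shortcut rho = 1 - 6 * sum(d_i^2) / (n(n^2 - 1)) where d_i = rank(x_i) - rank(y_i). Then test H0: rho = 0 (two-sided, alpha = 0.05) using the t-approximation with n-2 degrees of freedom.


Step 1: Rank x and y separately (midranks; no ties here).
rank(x): 11->4, 7->1, 15->6, 12->5, 8->2, 10->3
rank(y): 4->4, 1->1, 5->5, 6->6, 2->2, 3->3
Step 2: d_i = R_x(i) - R_y(i); compute d_i^2.
  (4-4)^2=0, (1-1)^2=0, (6-5)^2=1, (5-6)^2=1, (2-2)^2=0, (3-3)^2=0
sum(d^2) = 2.
Step 3: rho = 1 - 6*2 / (6*(6^2 - 1)) = 1 - 12/210 = 0.942857.
Step 4: Under H0, t = rho * sqrt((n-2)/(1-rho^2)) = 5.6595 ~ t(4).
Step 5: Two-sided p-value from the t-distribution with 4 df = 0.004805.
Step 6: alpha = 0.05. reject H0.

rho = 0.9429, p = 0.004805, reject H0 at alpha = 0.05.


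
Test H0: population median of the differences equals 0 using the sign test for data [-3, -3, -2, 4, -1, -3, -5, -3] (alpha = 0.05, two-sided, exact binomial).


Step 1: Discard zero differences. Original n = 8; n_eff = number of nonzero differences = 8.
Nonzero differences (with sign): -3, -3, -2, +4, -1, -3, -5, -3
Step 2: Count signs: positive = 1, negative = 7.
Step 3: Under H0: P(positive) = 0.5, so the number of positives S ~ Bin(8, 0.5).
Step 4: Two-sided exact p-value = sum of Bin(8,0.5) probabilities at or below the observed probability = 0.070312.
Step 5: alpha = 0.05. fail to reject H0.

n_eff = 8, pos = 1, neg = 7, p = 0.070312, fail to reject H0.


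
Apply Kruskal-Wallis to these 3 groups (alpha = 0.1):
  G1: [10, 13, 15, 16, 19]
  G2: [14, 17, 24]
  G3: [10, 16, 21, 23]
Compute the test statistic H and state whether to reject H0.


Step 1: Combine all N = 12 observations and assign midranks.
sorted (value, group, rank): (10,G1,1.5), (10,G3,1.5), (13,G1,3), (14,G2,4), (15,G1,5), (16,G1,6.5), (16,G3,6.5), (17,G2,8), (19,G1,9), (21,G3,10), (23,G3,11), (24,G2,12)
Step 2: Sum ranks within each group.
R_1 = 25 (n_1 = 5)
R_2 = 24 (n_2 = 3)
R_3 = 29 (n_3 = 4)
Step 3: H = 12/(N(N+1)) * sum(R_i^2/n_i) - 3(N+1)
     = 12/(12*13) * (25^2/5 + 24^2/3 + 29^2/4) - 3*13
     = 0.076923 * 527.25 - 39
     = 1.557692.
Step 4: Ties present; correction factor C = 1 - 12/(12^3 - 12) = 0.993007. Corrected H = 1.557692 / 0.993007 = 1.568662.
Step 5: Under H0, H ~ chi^2(2); p-value = 0.456425.
Step 6: alpha = 0.1. fail to reject H0.

H = 1.5687, df = 2, p = 0.456425, fail to reject H0.


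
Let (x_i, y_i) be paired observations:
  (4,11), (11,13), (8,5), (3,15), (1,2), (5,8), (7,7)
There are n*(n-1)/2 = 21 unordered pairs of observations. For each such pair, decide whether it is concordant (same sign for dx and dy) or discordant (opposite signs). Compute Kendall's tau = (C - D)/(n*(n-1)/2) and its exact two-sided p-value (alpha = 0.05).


Step 1: Enumerate the 21 unordered pairs (i,j) with i<j and classify each by sign(x_j-x_i) * sign(y_j-y_i).
  (1,2):dx=+7,dy=+2->C; (1,3):dx=+4,dy=-6->D; (1,4):dx=-1,dy=+4->D; (1,5):dx=-3,dy=-9->C
  (1,6):dx=+1,dy=-3->D; (1,7):dx=+3,dy=-4->D; (2,3):dx=-3,dy=-8->C; (2,4):dx=-8,dy=+2->D
  (2,5):dx=-10,dy=-11->C; (2,6):dx=-6,dy=-5->C; (2,7):dx=-4,dy=-6->C; (3,4):dx=-5,dy=+10->D
  (3,5):dx=-7,dy=-3->C; (3,6):dx=-3,dy=+3->D; (3,7):dx=-1,dy=+2->D; (4,5):dx=-2,dy=-13->C
  (4,6):dx=+2,dy=-7->D; (4,7):dx=+4,dy=-8->D; (5,6):dx=+4,dy=+6->C; (5,7):dx=+6,dy=+5->C
  (6,7):dx=+2,dy=-1->D
Step 2: C = 10, D = 11, total pairs = 21.
Step 3: tau = (C - D)/(n(n-1)/2) = (10 - 11)/21 = -0.047619.
Step 4: Exact two-sided p-value (enumerate n! = 5040 permutations of y under H0): p = 1.000000.
Step 5: alpha = 0.05. fail to reject H0.

tau_b = -0.0476 (C=10, D=11), p = 1.000000, fail to reject H0.


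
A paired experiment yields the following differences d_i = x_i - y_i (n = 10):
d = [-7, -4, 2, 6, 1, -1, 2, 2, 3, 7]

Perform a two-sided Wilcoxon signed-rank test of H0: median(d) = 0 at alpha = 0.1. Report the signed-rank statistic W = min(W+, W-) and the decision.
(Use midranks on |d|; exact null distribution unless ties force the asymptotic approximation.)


Step 1: Drop any zero differences (none here) and take |d_i|.
|d| = [7, 4, 2, 6, 1, 1, 2, 2, 3, 7]
Step 2: Midrank |d_i| (ties get averaged ranks).
ranks: |7|->9.5, |4|->7, |2|->4, |6|->8, |1|->1.5, |1|->1.5, |2|->4, |2|->4, |3|->6, |7|->9.5
Step 3: Attach original signs; sum ranks with positive sign and with negative sign.
W+ = 4 + 8 + 1.5 + 4 + 4 + 6 + 9.5 = 37
W- = 9.5 + 7 + 1.5 = 18
(Check: W+ + W- = 55 should equal n(n+1)/2 = 55.)
Step 4: Test statistic W = min(W+, W-) = 18.
Step 5: Ties in |d|, so use the tie-corrected normal approximation.
        E[W] = n(n+1)/4 = 10*11/4 = 27.5.
        Tie groups: |d|=1 (t=2), |d|=2 (t=3), |d|=7 (t=2); sum(t^3 - t) = 36.
        Var[W] = n(n+1)(2n+1)/24 - sum(t^3-t)/48 = 2310/24 - 36/48 = 95.5.
        z = (W - E[W]) / sqrt(Var[W]) = (18 - 27.5) / 9.7724 = -0.9721.
        Two-sided p = 2*Phi(z) = 0.330989.
Step 6: alpha = 0.1. fail to reject H0.

W+ = 37, W- = 18, W = min = 18, p = 0.330989, fail to reject H0.


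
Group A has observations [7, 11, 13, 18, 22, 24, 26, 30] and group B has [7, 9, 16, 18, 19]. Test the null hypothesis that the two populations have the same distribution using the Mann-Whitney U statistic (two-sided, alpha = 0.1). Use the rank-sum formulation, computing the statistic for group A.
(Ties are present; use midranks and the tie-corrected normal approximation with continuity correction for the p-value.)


Step 1: Combine and sort all 13 observations; assign midranks.
sorted (value, group): (7,X), (7,Y), (9,Y), (11,X), (13,X), (16,Y), (18,X), (18,Y), (19,Y), (22,X), (24,X), (26,X), (30,X)
ranks: 7->1.5, 7->1.5, 9->3, 11->4, 13->5, 16->6, 18->7.5, 18->7.5, 19->9, 22->10, 24->11, 26->12, 30->13
Step 2: Rank sum for X: R1 = 1.5 + 4 + 5 + 7.5 + 10 + 11 + 12 + 13 = 64.
Step 3: U_X = R1 - n1(n1+1)/2 = 64 - 8*9/2 = 64 - 36 = 28.
       U_Y = n1*n2 - U_X = 40 - 28 = 12.
Step 4: Ties are present, so use the tie-corrected normal approximation (with continuity correction) for the p-value.
Step 5: p-value = 0.270933; compare to alpha = 0.1. fail to reject H0.

U_X = 28, p = 0.270933, fail to reject H0 at alpha = 0.1.


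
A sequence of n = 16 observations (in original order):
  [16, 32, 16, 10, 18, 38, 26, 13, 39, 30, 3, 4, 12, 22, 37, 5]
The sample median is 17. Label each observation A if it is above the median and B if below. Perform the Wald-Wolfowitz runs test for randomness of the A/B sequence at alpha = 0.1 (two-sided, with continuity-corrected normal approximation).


Step 1: Compute median = 17; label A = above, B = below.
Labels in order: BABBAAABAABBBAAB  (n_A = 8, n_B = 8)
Step 2: Count runs R = 9.
Step 3: Under H0 (random ordering), E[R] = 2*n_A*n_B/(n_A+n_B) + 1 = 2*8*8/16 + 1 = 9.0000.
        Var[R] = 2*n_A*n_B*(2*n_A*n_B - n_A - n_B) / ((n_A+n_B)^2 * (n_A+n_B-1)) = 14336/3840 = 3.7333.
        SD[R] = 1.9322.
Step 4: R = E[R], so z = 0 with no continuity correction.
Step 5: Two-sided p-value via normal approximation = 2*(1 - Phi(|z|)) = 1.000000.
Step 6: alpha = 0.1. fail to reject H0.

R = 9, z = 0.0000, p = 1.000000, fail to reject H0.
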